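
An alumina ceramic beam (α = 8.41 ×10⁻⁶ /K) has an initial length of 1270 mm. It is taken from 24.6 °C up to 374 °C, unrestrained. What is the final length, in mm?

ΔT = 374 − 24.6 = 349.4 K.
ΔL = α·L₀·ΔT = 8.41×10⁻⁶ × 1270 mm × 349.4 K = 3.73 mm.
L = L₀ + ΔL = 1270 + 3.73 = 1273.7 mm.

1273.7 mm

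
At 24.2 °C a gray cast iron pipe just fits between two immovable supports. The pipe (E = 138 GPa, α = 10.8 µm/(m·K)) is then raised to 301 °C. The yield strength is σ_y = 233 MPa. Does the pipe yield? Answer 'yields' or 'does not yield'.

ΔT = 276.8 K. Constrained thermal stress σ = E·α·ΔT = 138.0×10³ MPa × 10.8×10⁻⁶ × 276.8 = 413 MPa (compressive).
Compare to σ_y = 233 MPa: σ ≥ σ_y, so it yields.

yields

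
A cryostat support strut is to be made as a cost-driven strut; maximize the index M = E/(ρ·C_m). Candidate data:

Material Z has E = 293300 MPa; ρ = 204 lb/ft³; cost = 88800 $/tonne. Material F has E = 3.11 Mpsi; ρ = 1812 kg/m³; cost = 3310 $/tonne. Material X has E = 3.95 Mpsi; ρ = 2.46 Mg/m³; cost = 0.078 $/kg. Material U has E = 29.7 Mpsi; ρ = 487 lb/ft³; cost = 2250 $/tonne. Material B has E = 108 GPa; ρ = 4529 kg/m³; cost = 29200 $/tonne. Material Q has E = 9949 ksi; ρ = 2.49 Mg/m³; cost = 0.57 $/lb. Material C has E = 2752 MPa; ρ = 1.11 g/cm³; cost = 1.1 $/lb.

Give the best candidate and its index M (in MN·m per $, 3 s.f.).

Normalizing units and computing the index:
  material Z: E = 293.3 GPa, ρ = 3268 kg/m³, cost = 88.80 $/kg
  material F: E = 21.44 GPa, ρ = 1812 kg/m³, cost = 3.310 $/kg
  material X: E = 27.23 GPa, ρ = 2460 kg/m³, cost = 0.07800 $/kg
  material U: E = 204.8 GPa, ρ = 7801 kg/m³, cost = 2.250 $/kg
  material B: E = 108.0 GPa, ρ = 4529 kg/m³, cost = 29.20 $/kg
  material Q: E = 68.60 GPa, ρ = 2490 kg/m³, cost = 1.257 $/kg
  material C: E = 2.752 GPa, ρ = 1110 kg/m³, cost = 2.425 $/kg
  material X: M = 142 MN·m per $
  material Q: M = 21.9 MN·m per $
  material U: M = 11.7 MN·m per $
  material F: M = 3.58 MN·m per $
  material C: M = 1.02 MN·m per $
  material Z: M = 1.01 MN·m per $
  material B: M = 0.817 MN·m per $
Material X has the largest M.

material X, M = 142 MN·m per $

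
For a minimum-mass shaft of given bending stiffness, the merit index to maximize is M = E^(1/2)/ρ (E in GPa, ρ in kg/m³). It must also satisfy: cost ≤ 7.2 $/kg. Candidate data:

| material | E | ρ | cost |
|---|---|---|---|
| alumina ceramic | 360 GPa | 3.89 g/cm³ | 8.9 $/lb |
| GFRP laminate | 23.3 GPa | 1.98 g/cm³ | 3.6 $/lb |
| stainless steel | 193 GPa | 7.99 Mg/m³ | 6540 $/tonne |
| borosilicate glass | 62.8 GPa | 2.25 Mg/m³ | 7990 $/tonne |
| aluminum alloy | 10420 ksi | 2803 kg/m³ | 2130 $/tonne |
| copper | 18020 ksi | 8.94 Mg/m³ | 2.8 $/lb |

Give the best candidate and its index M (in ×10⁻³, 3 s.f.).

aluminum alloy, M = 3.02×10⁻³

Screen on constraints: cost ≤ 7.2 $/kg. Survivors: stainless steel, aluminum alloy, copper.
After converting to SI:
  stainless steel: E = 193.0 GPa, ρ = 7990 kg/m³
  aluminum alloy: E = 71.84 GPa, ρ = 2803 kg/m³
  copper: E = 124.2 GPa, ρ = 8940 kg/m³
  aluminum alloy: M = 3.02×10⁻³
  stainless steel: M = 1.74×10⁻³
  copper: M = 1.25×10⁻³
Highest index: aluminum alloy.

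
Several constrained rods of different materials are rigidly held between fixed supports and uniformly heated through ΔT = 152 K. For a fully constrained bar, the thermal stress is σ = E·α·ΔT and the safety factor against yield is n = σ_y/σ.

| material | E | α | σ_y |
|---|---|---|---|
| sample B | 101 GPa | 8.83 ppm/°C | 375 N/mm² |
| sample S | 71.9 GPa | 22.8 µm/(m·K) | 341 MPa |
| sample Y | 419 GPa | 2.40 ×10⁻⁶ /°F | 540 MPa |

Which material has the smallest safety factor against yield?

sample S

Per material, after unit conversion:
  sample B: E = 101.0, α = 8.83, σ_y = 375.0 → σ = 136 MPa, n = 2.77
  sample S: E = 71.90, α = 22.8, σ_y = 341.0 → σ = 249 MPa, n = 1.37
  sample Y: E = 419.0, α = 4.32, σ_y = 540.0 → σ = 275 MPa, n = 1.96
Sample S has the lowest safety factor, n = 1.37.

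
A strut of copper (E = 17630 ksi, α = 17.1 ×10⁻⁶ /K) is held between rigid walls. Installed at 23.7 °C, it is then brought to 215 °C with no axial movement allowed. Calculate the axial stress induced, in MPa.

E = 17630 ksi = 121.6 GPa.
ΔT = 191.3 K. Constrained thermal stress σ = E·α·ΔT = 121.6×10³ MPa × 17.1×10⁻⁶ × 191.3 = 398 MPa (compressive).

398 MPa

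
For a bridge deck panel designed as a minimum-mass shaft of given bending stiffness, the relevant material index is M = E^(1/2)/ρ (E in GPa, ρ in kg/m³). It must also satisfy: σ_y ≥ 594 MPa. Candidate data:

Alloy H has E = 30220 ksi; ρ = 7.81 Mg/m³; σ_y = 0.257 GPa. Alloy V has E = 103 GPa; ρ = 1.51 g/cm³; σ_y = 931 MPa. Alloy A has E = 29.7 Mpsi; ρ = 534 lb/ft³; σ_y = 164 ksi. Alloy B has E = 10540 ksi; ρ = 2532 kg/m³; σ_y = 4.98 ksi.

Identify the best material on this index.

Screen on constraints: σ_y ≥ 594 MPa. Survivors: alloy V, alloy A.
Normalizing units and computing the index:
  alloy V: E = 103.0 GPa, ρ = 1510 kg/m³
  alloy A: E = 204.8 GPa, ρ = 8554 kg/m³
  alloy V: M = 6.72×10⁻³
  alloy A: M = 1.67×10⁻³
Alloy V ranks first.

alloy V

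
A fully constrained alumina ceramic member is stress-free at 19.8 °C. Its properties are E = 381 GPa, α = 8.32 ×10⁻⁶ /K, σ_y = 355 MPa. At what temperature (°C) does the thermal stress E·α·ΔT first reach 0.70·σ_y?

E·α·ΔT = 248.5 MPa ⇒ ΔT = 248.5 / (381.0×10³ × 8.32×10⁻⁶) = 78.39 K.
T = 19.8 + 78.39 = 98.19 °C.

98.2 °C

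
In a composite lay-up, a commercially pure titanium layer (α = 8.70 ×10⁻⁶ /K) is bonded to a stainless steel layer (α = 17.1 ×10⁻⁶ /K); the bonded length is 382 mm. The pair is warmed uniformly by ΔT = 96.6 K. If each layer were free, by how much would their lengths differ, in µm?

Δα = |8.70 − 17.1|×10⁻⁶/K = 8.40×10⁻⁶/K.
ΔL_mismatch = Δα·L·ΔT = 8.40×10⁻⁶ × 382.0 mm × 96.6 K = 310 µm.

310 µm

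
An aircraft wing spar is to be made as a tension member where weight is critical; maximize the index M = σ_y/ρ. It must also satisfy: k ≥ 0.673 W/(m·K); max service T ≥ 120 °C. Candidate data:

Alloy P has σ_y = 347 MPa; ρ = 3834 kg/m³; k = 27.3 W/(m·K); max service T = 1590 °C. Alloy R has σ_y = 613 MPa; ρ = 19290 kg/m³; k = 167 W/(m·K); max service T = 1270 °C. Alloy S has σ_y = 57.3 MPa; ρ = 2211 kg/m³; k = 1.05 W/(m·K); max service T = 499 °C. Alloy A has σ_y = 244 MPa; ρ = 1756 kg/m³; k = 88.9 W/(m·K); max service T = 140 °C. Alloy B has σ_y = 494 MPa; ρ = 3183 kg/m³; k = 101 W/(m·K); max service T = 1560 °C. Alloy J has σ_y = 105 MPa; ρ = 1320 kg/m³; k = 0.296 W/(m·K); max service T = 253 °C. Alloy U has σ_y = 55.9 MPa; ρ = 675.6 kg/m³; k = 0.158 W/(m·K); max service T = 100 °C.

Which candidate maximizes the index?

Screen on constraints: k ≥ 0.673 W/(m·K); max service T ≥ 120 °C. Survivors: alloy P, alloy R, alloy S, alloy A, alloy B.
Evaluate M for each candidate:
  alloy B: M = 155 kN·m/kg
  alloy A: M = 139 kN·m/kg
  alloy P: M = 90.5 kN·m/kg
  alloy R: M = 31.8 kN·m/kg
  alloy S: M = 25.9 kN·m/kg
The maximum is for alloy B.

alloy B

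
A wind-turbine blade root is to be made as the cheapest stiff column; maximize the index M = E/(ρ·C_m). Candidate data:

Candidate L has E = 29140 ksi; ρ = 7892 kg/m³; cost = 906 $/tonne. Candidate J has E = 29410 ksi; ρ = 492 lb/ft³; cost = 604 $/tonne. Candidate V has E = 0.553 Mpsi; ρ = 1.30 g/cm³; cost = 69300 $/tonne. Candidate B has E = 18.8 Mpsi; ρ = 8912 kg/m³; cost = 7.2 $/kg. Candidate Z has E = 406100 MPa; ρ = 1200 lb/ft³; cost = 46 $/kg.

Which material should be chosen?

Normalizing units and computing the index:
  candidate L: E = 200.9 GPa, ρ = 7892 kg/m³, cost = 0.9060 $/kg
  candidate J: E = 202.8 GPa, ρ = 7881 kg/m³, cost = 0.6040 $/kg
  candidate V: E = 3.813 GPa, ρ = 1300 kg/m³, cost = 69.30 $/kg
  candidate B: E = 129.6 GPa, ρ = 8912 kg/m³, cost = 7.200 $/kg
  candidate Z: E = 406.1 GPa, ρ = 19220 kg/m³, cost = 46.00 $/kg
  candidate J: M = 42.6 MN·m per $
  candidate L: M = 28.1 MN·m per $
  candidate B: M = 2.02 MN·m per $
  candidate Z: M = 0.459 MN·m per $
  candidate V: M = 0.0423 MN·m per $
The maximum is for candidate J.

candidate J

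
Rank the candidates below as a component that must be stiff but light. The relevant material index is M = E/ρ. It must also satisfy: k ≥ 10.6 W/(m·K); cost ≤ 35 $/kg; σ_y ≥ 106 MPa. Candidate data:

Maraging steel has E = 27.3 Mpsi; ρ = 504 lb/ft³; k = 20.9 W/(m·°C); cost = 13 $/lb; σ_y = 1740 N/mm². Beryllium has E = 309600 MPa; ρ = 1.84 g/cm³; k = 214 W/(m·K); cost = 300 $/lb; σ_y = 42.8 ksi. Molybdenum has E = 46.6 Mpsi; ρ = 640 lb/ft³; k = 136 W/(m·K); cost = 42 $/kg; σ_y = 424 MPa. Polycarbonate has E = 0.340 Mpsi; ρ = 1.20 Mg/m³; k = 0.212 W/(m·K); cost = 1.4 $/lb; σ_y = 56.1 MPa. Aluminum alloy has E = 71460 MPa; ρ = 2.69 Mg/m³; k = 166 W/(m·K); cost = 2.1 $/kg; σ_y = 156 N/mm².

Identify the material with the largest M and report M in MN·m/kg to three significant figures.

aluminum alloy, M = 26.6 MN·m/kg

Screen on constraints: k ≥ 10.6 W/(m·K); cost ≤ 35 $/kg; σ_y ≥ 106 MPa. Survivors: maraging steel, aluminum alloy.
Normalizing units and computing the index:
  maraging steel: E = 188.2 GPa, ρ = 8073 kg/m³
  aluminum alloy: E = 71.46 GPa, ρ = 2690 kg/m³
  aluminum alloy: M = 26.6 MN·m/kg
  maraging steel: M = 23.3 MN·m/kg
Aluminum alloy ranks first.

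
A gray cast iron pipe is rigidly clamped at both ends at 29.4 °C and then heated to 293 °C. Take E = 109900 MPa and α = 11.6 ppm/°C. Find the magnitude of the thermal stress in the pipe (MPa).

E = 109900 MPa = 109.9 GPa.
ΔT = 263.6 K. Constrained thermal stress σ = E·α·ΔT = 109.9×10³ MPa × 11.6×10⁻⁶ × 263.6 = 336 MPa (compressive).

336 MPa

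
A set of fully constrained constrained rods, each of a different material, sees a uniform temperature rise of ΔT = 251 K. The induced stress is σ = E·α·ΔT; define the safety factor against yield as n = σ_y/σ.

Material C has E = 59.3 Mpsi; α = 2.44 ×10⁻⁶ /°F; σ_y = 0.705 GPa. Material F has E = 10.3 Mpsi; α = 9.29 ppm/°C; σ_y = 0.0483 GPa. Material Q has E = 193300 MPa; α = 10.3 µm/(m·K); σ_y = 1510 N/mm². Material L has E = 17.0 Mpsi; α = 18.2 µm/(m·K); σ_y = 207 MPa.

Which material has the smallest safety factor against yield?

With everything in SI (GPa, ×10⁻⁶/K, MPa):
  material C: E = 408.9, α = 4.39, σ_y = 705.0 → σ = 451 MPa, n = 1.56
  material F: E = 71.02, α = 9.29, σ_y = 48.30 → σ = 166 MPa, n = 0.292
  material Q: E = 193.3, α = 10.3, σ_y = 1510 → σ = 500 MPa, n = 3.02
  material L: E = 117.2, α = 18.2, σ_y = 207.0 → σ = 535 MPa, n = 0.387
Smallest n: material F with n = 0.292.

material F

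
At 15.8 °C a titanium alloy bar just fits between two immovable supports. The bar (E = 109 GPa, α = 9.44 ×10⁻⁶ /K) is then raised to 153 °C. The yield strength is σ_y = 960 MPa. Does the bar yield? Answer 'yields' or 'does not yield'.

ΔT = 137.2 K. Constrained thermal stress σ = E·α·ΔT = 109.0×10³ MPa × 9.44×10⁻⁶ × 137.2 = 141 MPa (compressive).
Compare to σ_y = 960 MPa: σ < σ_y, so it does not yield.

does not yield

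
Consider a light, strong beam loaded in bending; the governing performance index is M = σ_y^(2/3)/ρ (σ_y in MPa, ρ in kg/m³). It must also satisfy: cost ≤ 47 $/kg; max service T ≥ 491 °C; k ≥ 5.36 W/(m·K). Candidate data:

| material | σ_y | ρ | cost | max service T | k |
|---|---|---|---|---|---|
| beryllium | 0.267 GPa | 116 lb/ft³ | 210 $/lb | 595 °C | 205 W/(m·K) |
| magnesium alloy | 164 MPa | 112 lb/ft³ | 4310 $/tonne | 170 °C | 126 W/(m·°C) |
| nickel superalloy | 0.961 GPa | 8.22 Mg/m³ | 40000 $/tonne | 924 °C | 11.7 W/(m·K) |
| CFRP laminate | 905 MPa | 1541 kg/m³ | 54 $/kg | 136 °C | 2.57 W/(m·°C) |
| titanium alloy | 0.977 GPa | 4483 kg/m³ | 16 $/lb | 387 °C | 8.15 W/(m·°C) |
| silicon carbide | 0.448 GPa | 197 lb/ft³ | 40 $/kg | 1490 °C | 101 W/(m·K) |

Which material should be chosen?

Screen on constraints: cost ≤ 47 $/kg; max service T ≥ 491 °C; k ≥ 5.36 W/(m·K). Survivors: nickel superalloy, silicon carbide.
Convert each candidate to consistent units, then evaluate M:
  nickel superalloy: σ_y = 961.0 MPa, ρ = 8220 kg/m³
  silicon carbide: σ_y = 448.0 MPa, ρ = 3156 kg/m³
  silicon carbide: M = 18.6×10⁻³
  nickel superalloy: M = 11.8×10⁻³
Silicon carbide has the largest M.

silicon carbide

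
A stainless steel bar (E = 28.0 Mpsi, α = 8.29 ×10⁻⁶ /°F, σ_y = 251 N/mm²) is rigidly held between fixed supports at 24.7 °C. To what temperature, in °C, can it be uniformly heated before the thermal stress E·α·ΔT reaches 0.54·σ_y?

71.8 °C

E = 28.0 Mpsi = 193.1 GPa.
α = 8.29×10⁻⁶/°F × 9/5 = 14.9×10⁻⁶/K.
σ_y = 251 N/mm² = 251.0 MPa.
E·α·ΔT = 135.5 MPa ⇒ ΔT = 135.5 / (193.1×10³ × 14.9×10⁻⁶) = 47.05 K.
T = 24.7 + 47.05 = 71.75 °C.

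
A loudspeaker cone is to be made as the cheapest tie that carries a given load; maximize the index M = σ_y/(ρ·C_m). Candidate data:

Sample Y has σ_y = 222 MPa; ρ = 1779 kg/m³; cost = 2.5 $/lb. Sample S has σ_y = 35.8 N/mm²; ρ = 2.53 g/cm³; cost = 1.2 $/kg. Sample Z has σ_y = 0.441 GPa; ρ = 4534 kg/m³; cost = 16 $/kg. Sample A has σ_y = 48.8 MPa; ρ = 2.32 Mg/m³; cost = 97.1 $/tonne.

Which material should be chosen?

sample A

After converting to SI:
  sample Y: σ_y = 222.0 MPa, ρ = 1779 kg/m³, cost = 5.511 $/kg
  sample S: σ_y = 35.80 MPa, ρ = 2530 kg/m³, cost = 1.200 $/kg
  sample Z: σ_y = 441.0 MPa, ρ = 4534 kg/m³, cost = 16.00 $/kg
  sample A: σ_y = 48.80 MPa, ρ = 2320 kg/m³, cost = 0.09710 $/kg
  sample A: M = 217 kN·m per $
  sample Y: M = 22.6 kN·m per $
  sample S: M = 11.8 kN·m per $
  sample Z: M = 6.08 kN·m per $
Sample A ranks first.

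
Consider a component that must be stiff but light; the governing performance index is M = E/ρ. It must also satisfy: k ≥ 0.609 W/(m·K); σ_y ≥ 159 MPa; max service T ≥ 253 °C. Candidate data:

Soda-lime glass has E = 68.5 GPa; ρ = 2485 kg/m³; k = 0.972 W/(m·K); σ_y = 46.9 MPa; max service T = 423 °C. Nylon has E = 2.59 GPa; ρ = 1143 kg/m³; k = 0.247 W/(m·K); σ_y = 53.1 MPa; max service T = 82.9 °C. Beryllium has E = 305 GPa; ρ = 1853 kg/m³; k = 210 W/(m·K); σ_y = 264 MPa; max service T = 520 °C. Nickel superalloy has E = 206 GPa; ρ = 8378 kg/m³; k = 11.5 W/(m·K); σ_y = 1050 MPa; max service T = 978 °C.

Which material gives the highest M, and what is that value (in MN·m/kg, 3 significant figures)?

beryllium, M = 165 MN·m/kg

Screen on constraints: k ≥ 0.609 W/(m·K); σ_y ≥ 159 MPa; max service T ≥ 253 °C. Survivors: beryllium, nickel superalloy.
Per-candidate index values:
  beryllium: M = 165 MN·m/kg
  nickel superalloy: M = 24.6 MN·m/kg
Beryllium has the largest M.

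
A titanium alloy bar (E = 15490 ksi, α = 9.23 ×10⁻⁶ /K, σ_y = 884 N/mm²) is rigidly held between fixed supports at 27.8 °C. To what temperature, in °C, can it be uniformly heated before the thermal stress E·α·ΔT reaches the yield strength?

925 °C

E = 15490 ksi = 106.8 GPa.
σ_y = 884 N/mm² = 884.0 MPa.
E·α·ΔT = 884.0 MPa ⇒ ΔT = 884.0 / (106.8×10³ × 9.23×10⁻⁶) = 896.8 K.
T = 27.8 + 896.8 = 924.6 °C.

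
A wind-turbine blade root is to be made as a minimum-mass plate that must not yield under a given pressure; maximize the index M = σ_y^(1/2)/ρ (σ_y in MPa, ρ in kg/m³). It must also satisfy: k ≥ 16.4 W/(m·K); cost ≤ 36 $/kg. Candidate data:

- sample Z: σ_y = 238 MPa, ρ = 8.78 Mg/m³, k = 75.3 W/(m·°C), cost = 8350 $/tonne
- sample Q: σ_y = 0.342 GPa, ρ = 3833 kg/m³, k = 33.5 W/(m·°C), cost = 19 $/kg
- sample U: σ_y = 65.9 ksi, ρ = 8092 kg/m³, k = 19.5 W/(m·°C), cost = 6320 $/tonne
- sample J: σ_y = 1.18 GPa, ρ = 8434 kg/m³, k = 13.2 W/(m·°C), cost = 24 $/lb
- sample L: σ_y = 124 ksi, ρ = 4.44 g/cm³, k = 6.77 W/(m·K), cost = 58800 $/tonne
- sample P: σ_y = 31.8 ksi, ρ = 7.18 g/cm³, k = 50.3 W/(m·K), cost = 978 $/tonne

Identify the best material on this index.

Screen on constraints: k ≥ 16.4 W/(m·K); cost ≤ 36 $/kg. Survivors: sample Z, sample Q, sample U, sample P.
In SI units:
  sample Z: σ_y = 238.0 MPa, ρ = 8780 kg/m³
  sample Q: σ_y = 342.0 MPa, ρ = 3833 kg/m³
  sample U: σ_y = 454.4 MPa, ρ = 8092 kg/m³
  sample P: σ_y = 219.3 MPa, ρ = 7180 kg/m³
  sample Q: M = 4.82×10⁻³
  sample U: M = 2.63×10⁻³
  sample P: M = 2.06×10⁻³
  sample Z: M = 1.76×10⁻³
Sample Q has the largest M.

sample Q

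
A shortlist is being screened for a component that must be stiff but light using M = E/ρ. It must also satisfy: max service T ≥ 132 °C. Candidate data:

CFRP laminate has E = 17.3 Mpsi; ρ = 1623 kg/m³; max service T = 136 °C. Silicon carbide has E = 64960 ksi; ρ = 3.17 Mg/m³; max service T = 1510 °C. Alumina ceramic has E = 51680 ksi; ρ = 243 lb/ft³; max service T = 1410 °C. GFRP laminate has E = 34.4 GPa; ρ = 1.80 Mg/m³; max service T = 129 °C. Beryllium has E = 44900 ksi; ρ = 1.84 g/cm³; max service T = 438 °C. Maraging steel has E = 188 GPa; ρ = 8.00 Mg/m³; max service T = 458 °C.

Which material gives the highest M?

beryllium

Screen on constraints: max service T ≥ 132 °C. Survivors: CFRP laminate, silicon carbide, alumina ceramic, beryllium, maraging steel.
Convert each candidate to consistent units, then evaluate M:
  CFRP laminate: E = 119.3 GPa, ρ = 1623 kg/m³
  silicon carbide: E = 447.9 GPa, ρ = 3170 kg/m³
  alumina ceramic: E = 356.3 GPa, ρ = 3892 kg/m³
  beryllium: E = 309.6 GPa, ρ = 1840 kg/m³
  maraging steel: E = 188.0 GPa, ρ = 8000 kg/m³
  beryllium: M = 168 MN·m/kg
  silicon carbide: M = 141 MN·m/kg
  alumina ceramic: M = 91.5 MN·m/kg
  CFRP laminate: M = 73.5 MN·m/kg
  maraging steel: M = 23.5 MN·m/kg
Beryllium has the largest M.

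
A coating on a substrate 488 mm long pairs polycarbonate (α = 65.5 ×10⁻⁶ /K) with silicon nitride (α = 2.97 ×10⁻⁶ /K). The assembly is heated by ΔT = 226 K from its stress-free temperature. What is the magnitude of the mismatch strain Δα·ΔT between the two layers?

Δα = |65.5 − 2.97|×10⁻⁶/K = 62.5×10⁻⁶/K.
Mismatch strain = Δα·ΔT = 62.5×10⁻⁶ × 226.0 = 0.0141.

0.0141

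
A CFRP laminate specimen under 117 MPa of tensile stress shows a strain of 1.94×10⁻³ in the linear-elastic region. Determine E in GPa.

60.3 GPa

E = σ/ε = 117 MPa / 1.94×10⁻³ = 60310 MPa = 60.3 GPa.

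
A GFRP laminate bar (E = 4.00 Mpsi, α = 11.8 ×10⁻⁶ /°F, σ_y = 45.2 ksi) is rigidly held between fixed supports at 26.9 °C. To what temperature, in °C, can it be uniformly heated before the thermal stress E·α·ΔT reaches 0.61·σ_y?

351 °C

E = 4.00 Mpsi = 27.58 GPa.
α = 11.8×10⁻⁶/°F × 9/5 = 21.2×10⁻⁶/K.
σ_y = 45.2 ksi = 311.6 MPa.
E·α·ΔT = 190.1 MPa ⇒ ΔT = 190.1 / (27.58×10³ × 21.2×10⁻⁶) = 324.5 K.
T = 26.9 + 324.5 = 351.4 °C.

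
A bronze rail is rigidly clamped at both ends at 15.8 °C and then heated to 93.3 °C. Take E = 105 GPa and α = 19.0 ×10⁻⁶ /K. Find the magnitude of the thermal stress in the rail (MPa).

155 MPa

ΔT = 77.50 K. Constrained thermal stress σ = E·α·ΔT = 105.0×10³ MPa × 19.0×10⁻⁶ × 77.50 = 155 MPa (compressive).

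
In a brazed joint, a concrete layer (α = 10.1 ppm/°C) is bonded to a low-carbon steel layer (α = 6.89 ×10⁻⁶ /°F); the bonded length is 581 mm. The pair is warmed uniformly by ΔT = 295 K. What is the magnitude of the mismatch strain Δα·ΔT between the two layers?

6.79×10⁻⁴

low-carbon steel: α = 6.89×10⁻⁶/°F × 9/5 = 12.4×10⁻⁶/K.
Δα = |10.1 − 12.4|×10⁻⁶/K = 2.30×10⁻⁶/K.
Mismatch strain = Δα·ΔT = 2.30×10⁻⁶ × 295.0 = 6.79×10⁻⁴.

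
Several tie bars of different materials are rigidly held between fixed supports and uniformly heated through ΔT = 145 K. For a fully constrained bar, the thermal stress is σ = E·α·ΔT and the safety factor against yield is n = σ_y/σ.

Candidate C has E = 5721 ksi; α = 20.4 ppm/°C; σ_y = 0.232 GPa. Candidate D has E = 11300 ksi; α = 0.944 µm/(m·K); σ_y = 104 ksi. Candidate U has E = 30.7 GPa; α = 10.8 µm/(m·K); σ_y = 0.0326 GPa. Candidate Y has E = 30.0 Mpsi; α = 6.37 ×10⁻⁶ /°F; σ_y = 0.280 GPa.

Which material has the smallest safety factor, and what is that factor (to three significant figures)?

With everything in SI (GPa, ×10⁻⁶/K, MPa):
  candidate C: E = 39.44, α = 20.4, σ_y = 232.0 → σ = 117 MPa, n = 1.99
  candidate D: E = 77.91, α = 0.944, σ_y = 717.1 → σ = 10.7 MPa, n = 67.2
  candidate U: E = 30.70, α = 10.8, σ_y = 32.60 → σ = 48.1 MPa, n = 0.678
  candidate Y: E = 206.8, α = 11.5, σ_y = 280.0 → σ = 344 MPa, n = 0.814
The minimum is candidate U at n = 0.678.

candidate U, n = 0.678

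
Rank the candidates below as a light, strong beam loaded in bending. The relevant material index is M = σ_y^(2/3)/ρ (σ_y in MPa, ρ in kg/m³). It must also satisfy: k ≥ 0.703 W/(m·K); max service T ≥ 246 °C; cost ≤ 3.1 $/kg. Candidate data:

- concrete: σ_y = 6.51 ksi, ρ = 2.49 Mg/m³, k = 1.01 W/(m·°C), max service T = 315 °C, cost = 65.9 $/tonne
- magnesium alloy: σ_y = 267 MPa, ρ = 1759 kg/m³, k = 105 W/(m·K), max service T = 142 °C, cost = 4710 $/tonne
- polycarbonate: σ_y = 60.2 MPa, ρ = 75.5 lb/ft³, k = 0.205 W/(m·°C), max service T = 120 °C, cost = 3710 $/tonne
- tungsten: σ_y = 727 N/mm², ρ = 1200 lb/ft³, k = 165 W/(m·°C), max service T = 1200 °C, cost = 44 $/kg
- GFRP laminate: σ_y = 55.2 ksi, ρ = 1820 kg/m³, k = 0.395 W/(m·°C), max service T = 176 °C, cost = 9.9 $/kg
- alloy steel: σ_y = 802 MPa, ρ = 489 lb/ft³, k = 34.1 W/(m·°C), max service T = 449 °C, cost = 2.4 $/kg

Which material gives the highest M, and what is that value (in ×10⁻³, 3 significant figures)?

Screen on constraints: k ≥ 0.703 W/(m·K); max service T ≥ 246 °C; cost ≤ 3.1 $/kg. Survivors: concrete, alloy steel.
In SI units:
  concrete: σ_y = 44.88 MPa, ρ = 2490 kg/m³
  alloy steel: σ_y = 802.0 MPa, ρ = 7833 kg/m³
  alloy steel: M = 11.0×10⁻³
  concrete: M = 5.07×10⁻³
The maximum is for alloy steel.

alloy steel, M = 11.0×10⁻³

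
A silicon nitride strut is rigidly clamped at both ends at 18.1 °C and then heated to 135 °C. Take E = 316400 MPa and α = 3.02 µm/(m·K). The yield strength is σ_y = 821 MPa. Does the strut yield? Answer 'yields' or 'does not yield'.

does not yield

E = 316400 MPa = 316.4 GPa.
ΔT = 116.9 K. Constrained thermal stress σ = E·α·ΔT = 316.4×10³ MPa × 3.02×10⁻⁶ × 116.9 = 112 MPa (compressive).
Compare to σ_y = 821 MPa: σ < σ_y, so it does not yield.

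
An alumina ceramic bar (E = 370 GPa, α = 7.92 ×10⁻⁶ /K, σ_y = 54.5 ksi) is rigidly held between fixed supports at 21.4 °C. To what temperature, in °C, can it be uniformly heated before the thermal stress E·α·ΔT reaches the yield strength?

150 °C

σ_y = 54.5 ksi = 375.8 MPa.
E·α·ΔT = 375.8 MPa ⇒ ΔT = 375.8 / (370.0×10³ × 7.92×10⁻⁶) = 128.2 K.
T = 21.4 + 128.2 = 149.6 °C.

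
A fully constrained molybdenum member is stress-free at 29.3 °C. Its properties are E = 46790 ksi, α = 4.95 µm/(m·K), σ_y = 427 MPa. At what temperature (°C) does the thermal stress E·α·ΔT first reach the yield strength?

E = 46790 ksi = 322.6 GPa.
E·α·ΔT = 427.0 MPa ⇒ ΔT = 427.0 / (322.6×10³ × 4.95×10⁻⁶) = 267.4 K.
T = 29.3 + 267.4 = 296.7 °C.

297 °C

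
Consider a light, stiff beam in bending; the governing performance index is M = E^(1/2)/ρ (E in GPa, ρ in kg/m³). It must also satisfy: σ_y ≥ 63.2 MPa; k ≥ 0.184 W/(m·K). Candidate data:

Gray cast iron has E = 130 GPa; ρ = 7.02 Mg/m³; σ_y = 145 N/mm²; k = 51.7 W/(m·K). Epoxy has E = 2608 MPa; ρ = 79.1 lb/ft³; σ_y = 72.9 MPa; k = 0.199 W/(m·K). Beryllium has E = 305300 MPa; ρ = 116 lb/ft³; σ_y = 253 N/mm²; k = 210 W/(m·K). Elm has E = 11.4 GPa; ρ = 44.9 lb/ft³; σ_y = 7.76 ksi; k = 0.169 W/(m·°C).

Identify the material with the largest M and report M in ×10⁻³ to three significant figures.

Screen on constraints: σ_y ≥ 63.2 MPa; k ≥ 0.184 W/(m·K). Survivors: gray cast iron, epoxy, beryllium.
Normalizing units and computing the index:
  gray cast iron: E = 130.0 GPa, ρ = 7020 kg/m³
  epoxy: E = 2.608 GPa, ρ = 1267 kg/m³
  beryllium: E = 305.3 GPa, ρ = 1858 kg/m³
  beryllium: M = 9.40×10⁻³
  gray cast iron: M = 1.62×10⁻³
  epoxy: M = 1.27×10⁻³
Beryllium has the largest M.

beryllium, M = 9.40×10⁻³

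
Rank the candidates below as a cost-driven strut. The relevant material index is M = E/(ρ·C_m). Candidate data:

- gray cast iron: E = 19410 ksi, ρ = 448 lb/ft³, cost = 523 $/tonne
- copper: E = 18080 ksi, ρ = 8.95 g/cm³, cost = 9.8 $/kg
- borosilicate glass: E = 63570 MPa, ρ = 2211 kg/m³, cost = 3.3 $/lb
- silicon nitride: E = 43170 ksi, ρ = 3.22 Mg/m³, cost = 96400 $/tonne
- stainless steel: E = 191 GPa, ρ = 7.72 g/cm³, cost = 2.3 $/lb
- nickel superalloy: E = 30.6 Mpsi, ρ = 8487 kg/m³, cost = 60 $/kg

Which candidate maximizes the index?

gray cast iron

In SI units:
  gray cast iron: E = 133.8 GPa, ρ = 7176 kg/m³, cost = 0.5230 $/kg
  copper: E = 124.7 GPa, ρ = 8950 kg/m³, cost = 9.800 $/kg
  borosilicate glass: E = 63.57 GPa, ρ = 2211 kg/m³, cost = 7.275 $/kg
  silicon nitride: E = 297.6 GPa, ρ = 3220 kg/m³, cost = 96.40 $/kg
  stainless steel: E = 191.0 GPa, ρ = 7720 kg/m³, cost = 5.071 $/kg
  nickel superalloy: E = 211.0 GPa, ρ = 8487 kg/m³, cost = 60.00 $/kg
  gray cast iron: M = 35.7 MN·m per $
  stainless steel: M = 4.88 MN·m per $
  borosilicate glass: M = 3.95 MN·m per $
  copper: M = 1.42 MN·m per $
  silicon nitride: M = 0.959 MN·m per $
  nickel superalloy: M = 0.414 MN·m per $
Gray cast iron has the largest M.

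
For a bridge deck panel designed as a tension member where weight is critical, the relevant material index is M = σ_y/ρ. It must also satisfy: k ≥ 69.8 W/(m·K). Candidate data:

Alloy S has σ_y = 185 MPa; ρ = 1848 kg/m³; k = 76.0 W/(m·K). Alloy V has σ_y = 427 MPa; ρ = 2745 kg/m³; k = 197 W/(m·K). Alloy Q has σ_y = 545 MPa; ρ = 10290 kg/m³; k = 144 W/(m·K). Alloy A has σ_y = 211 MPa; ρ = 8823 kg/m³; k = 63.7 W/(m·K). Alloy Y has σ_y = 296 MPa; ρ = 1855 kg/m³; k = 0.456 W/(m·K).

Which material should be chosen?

Screen on constraints: k ≥ 69.8 W/(m·K). Survivors: alloy S, alloy V, alloy Q.
Evaluate M for each candidate:
  alloy V: M = 156 kN·m/kg
  alloy S: M = 100 kN·m/kg
  alloy Q: M = 53.0 kN·m/kg
Alloy V ranks first.

alloy V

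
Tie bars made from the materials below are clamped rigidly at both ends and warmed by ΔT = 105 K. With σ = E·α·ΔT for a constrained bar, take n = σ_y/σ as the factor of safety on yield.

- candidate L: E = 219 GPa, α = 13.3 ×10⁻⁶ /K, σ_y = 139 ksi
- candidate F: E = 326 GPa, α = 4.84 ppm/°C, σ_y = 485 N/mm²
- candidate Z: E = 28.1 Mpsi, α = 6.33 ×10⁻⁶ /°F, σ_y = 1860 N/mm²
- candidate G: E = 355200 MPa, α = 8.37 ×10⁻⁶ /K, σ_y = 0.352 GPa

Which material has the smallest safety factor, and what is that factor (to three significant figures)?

candidate G, n = 1.13

Converting E to GPa, α to ×10⁻⁶/K, σ_y to MPa, then σ and n for each:
  candidate L: E = 219.0, α = 13.3, σ_y = 958.4 → σ = 306 MPa, n = 3.13
  candidate F: E = 326.0, α = 4.84, σ_y = 485.0 → σ = 166 MPa, n = 2.93
  candidate Z: E = 193.7, α = 11.4, σ_y = 1860 → σ = 232 MPa, n = 8.02
  candidate G: E = 355.2, α = 8.37, σ_y = 352.0 → σ = 312 MPa, n = 1.13
Smallest n: candidate G with n = 1.13.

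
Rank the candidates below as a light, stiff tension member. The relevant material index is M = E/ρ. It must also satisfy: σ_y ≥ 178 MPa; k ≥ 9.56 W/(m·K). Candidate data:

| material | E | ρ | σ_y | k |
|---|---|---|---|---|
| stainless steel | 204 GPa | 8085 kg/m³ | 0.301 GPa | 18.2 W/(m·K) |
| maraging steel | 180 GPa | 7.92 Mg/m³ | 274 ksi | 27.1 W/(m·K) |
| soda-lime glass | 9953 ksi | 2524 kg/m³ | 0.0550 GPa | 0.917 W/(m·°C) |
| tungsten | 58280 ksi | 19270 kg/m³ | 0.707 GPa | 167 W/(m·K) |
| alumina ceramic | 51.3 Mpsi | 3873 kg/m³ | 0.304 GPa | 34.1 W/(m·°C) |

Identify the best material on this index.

Screen on constraints: σ_y ≥ 178 MPa; k ≥ 9.56 W/(m·K). Survivors: stainless steel, maraging steel, tungsten, alumina ceramic.
After converting to SI:
  stainless steel: E = 204.0 GPa, ρ = 8085 kg/m³
  maraging steel: E = 180.0 GPa, ρ = 7920 kg/m³
  tungsten: E = 401.8 GPa, ρ = 19270 kg/m³
  alumina ceramic: E = 353.7 GPa, ρ = 3873 kg/m³
  alumina ceramic: M = 91.3 MN·m/kg
  stainless steel: M = 25.2 MN·m/kg
  maraging steel: M = 22.7 MN·m/kg
  tungsten: M = 20.9 MN·m/kg
Highest index: alumina ceramic.

alumina ceramic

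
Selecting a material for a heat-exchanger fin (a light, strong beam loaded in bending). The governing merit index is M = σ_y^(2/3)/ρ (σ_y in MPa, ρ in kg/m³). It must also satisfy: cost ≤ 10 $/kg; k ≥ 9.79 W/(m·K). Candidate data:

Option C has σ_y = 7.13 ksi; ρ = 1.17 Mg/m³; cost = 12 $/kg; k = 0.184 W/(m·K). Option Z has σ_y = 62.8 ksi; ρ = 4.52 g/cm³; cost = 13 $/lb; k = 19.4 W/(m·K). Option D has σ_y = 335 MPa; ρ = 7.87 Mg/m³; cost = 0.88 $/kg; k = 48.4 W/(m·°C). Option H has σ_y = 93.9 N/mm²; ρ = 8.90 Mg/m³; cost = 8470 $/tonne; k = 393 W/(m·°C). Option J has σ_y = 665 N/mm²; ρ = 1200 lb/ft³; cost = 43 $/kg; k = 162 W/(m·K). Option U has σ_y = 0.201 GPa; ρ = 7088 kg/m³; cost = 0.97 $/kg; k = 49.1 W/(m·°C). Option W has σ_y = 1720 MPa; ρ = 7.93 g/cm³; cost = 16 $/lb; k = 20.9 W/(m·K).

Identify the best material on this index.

Screen on constraints: cost ≤ 10 $/kg; k ≥ 9.79 W/(m·K). Survivors: option D, option H, option U.
After converting to SI:
  option D: σ_y = 335.0 MPa, ρ = 7870 kg/m³
  option H: σ_y = 93.90 MPa, ρ = 8900 kg/m³
  option U: σ_y = 201.0 MPa, ρ = 7088 kg/m³
  option D: M = 6.13×10⁻³
  option U: M = 4.84×10⁻³
  option H: M = 2.32×10⁻³
Highest index: option D.

option D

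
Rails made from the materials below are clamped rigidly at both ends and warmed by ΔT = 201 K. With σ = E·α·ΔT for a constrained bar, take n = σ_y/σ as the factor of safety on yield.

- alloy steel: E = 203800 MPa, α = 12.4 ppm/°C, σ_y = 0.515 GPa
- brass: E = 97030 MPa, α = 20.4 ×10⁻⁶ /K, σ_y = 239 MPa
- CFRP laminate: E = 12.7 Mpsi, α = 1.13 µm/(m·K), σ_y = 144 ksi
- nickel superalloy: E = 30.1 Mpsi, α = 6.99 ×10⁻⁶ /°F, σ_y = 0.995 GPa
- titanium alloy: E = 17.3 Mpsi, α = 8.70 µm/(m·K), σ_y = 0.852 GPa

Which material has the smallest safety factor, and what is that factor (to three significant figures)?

With everything in SI (GPa, ×10⁻⁶/K, MPa):
  alloy steel: E = 203.8, α = 12.4, σ_y = 515.0 → σ = 508 MPa, n = 1.01
  brass: E = 97.03, α = 20.4, σ_y = 239.0 → σ = 398 MPa, n = 0.601
  CFRP laminate: E = 87.56, α = 1.13, σ_y = 992.8 → σ = 19.9 MPa, n = 49.9
  nickel superalloy: E = 207.5, α = 12.6, σ_y = 995.0 → σ = 525 MPa, n = 1.90
  titanium alloy: E = 119.3, α = 8.70, σ_y = 852.0 → σ = 209 MPa, n = 4.08
The minimum is brass at n = 0.601.

brass, n = 0.601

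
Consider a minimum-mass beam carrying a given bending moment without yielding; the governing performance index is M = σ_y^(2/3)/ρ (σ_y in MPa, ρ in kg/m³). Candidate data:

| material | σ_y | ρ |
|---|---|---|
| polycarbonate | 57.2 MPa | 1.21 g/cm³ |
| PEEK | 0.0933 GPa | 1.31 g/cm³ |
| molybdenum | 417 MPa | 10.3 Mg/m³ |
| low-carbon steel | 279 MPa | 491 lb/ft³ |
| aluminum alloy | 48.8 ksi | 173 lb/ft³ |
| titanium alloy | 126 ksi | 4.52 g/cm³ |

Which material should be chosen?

titanium alloy

After converting to SI:
  polycarbonate: σ_y = 57.20 MPa, ρ = 1210 kg/m³
  PEEK: σ_y = 93.30 MPa, ρ = 1310 kg/m³
  molybdenum: σ_y = 417.0 MPa, ρ = 10300 kg/m³
  low-carbon steel: σ_y = 279.0 MPa, ρ = 7865 kg/m³
  aluminum alloy: σ_y = 336.5 MPa, ρ = 2771 kg/m³
  titanium alloy: σ_y = 868.7 MPa, ρ = 4520 kg/m³
  titanium alloy: M = 20.1×10⁻³
  aluminum alloy: M = 17.5×10⁻³
  PEEK: M = 15.7×10⁻³
  polycarbonate: M = 12.3×10⁻³
  low-carbon steel: M = 5.43×10⁻³
  molybdenum: M = 5.42×10⁻³
Titanium alloy ranks first.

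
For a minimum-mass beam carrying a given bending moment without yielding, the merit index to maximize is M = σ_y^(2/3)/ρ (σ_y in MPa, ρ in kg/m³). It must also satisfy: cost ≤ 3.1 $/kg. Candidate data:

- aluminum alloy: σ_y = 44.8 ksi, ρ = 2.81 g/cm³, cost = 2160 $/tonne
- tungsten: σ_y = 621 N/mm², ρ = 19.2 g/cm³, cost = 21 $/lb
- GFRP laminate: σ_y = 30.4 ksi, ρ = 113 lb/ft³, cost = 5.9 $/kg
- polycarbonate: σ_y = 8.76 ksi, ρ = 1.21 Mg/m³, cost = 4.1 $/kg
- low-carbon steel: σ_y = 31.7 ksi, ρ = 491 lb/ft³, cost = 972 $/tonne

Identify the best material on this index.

Screen on constraints: cost ≤ 3.1 $/kg. Survivors: aluminum alloy, low-carbon steel.
After converting to SI:
  aluminum alloy: σ_y = 308.9 MPa, ρ = 2810 kg/m³
  low-carbon steel: σ_y = 218.6 MPa, ρ = 7865 kg/m³
  aluminum alloy: M = 16.3×10⁻³
  low-carbon steel: M = 4.61×10⁻³
Aluminum alloy ranks first.

aluminum alloy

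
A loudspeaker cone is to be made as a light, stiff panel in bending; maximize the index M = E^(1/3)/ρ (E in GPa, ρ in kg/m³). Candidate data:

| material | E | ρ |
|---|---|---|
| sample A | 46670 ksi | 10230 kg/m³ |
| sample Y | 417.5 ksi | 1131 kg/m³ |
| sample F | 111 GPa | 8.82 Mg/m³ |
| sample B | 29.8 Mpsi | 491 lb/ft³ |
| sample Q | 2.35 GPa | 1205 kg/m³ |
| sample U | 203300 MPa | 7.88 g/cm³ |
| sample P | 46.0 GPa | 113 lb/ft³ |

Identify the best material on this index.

After converting to SI:
  sample A: E = 321.8 GPa, ρ = 10230 kg/m³
  sample Y: E = 2.879 GPa, ρ = 1131 kg/m³
  sample F: E = 111.0 GPa, ρ = 8820 kg/m³
  sample B: E = 205.5 GPa, ρ = 7865 kg/m³
  sample Q: E = 2.350 GPa, ρ = 1205 kg/m³
  sample U: E = 203.3 GPa, ρ = 7880 kg/m³
  sample P: E = 46.00 GPa, ρ = 1810 kg/m³
  sample P: M = 1.98×10⁻³
  sample Y: M = 1.26×10⁻³
  sample Q: M = 1.10×10⁻³
  sample B: M = 0.750×10⁻³
  sample U: M = 0.746×10⁻³
  sample A: M = 0.670×10⁻³
  sample F: M = 0.545×10⁻³
Highest index: sample P.

sample P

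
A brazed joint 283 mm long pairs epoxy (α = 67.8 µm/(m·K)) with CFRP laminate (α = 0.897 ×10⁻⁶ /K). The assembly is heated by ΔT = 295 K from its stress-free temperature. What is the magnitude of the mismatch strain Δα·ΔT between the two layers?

0.0197

Δα = |67.8 − 0.897|×10⁻⁶/K = 66.9×10⁻⁶/K.
Mismatch strain = Δα·ΔT = 66.9×10⁻⁶ × 295.0 = 0.0197.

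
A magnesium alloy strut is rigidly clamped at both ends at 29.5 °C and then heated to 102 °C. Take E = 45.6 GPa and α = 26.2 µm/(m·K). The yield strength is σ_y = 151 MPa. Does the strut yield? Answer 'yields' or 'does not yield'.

does not yield

ΔT = 72.50 K. Constrained thermal stress σ = E·α·ΔT = 45.60×10³ MPa × 26.2×10⁻⁶ × 72.50 = 86.6 MPa (compressive).
Compare to σ_y = 151 MPa: σ < σ_y, so it does not yield.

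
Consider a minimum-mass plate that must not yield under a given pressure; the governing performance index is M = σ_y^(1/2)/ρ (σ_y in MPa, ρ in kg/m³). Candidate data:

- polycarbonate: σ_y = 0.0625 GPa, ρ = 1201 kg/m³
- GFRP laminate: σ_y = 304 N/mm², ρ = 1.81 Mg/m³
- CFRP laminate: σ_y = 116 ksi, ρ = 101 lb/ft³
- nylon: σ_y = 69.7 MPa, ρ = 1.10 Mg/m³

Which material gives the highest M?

Normalizing units and computing the index:
  polycarbonate: σ_y = 62.50 MPa, ρ = 1201 kg/m³
  GFRP laminate: σ_y = 304.0 MPa, ρ = 1810 kg/m³
  CFRP laminate: σ_y = 799.8 MPa, ρ = 1618 kg/m³
  nylon: σ_y = 69.70 MPa, ρ = 1100 kg/m³
  CFRP laminate: M = 17.5×10⁻³
  GFRP laminate: M = 9.63×10⁻³
  nylon: M = 7.59×10⁻³
  polycarbonate: M = 6.58×10⁻³
CFRP laminate ranks first.

CFRP laminate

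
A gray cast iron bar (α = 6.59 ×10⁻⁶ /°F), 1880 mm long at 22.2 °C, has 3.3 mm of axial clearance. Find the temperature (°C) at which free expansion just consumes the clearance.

α = 6.59×10⁻⁶/°F × 9/5 = 11.9×10⁻⁶/K.
α·L₀·ΔT = 3.3 mm ⇒ ΔT = 3.3 / (11.9×10⁻⁶ × 1880.0) = 148.0 K.
T = 22.2 + 148.0 = 170.2 °C.

170 °C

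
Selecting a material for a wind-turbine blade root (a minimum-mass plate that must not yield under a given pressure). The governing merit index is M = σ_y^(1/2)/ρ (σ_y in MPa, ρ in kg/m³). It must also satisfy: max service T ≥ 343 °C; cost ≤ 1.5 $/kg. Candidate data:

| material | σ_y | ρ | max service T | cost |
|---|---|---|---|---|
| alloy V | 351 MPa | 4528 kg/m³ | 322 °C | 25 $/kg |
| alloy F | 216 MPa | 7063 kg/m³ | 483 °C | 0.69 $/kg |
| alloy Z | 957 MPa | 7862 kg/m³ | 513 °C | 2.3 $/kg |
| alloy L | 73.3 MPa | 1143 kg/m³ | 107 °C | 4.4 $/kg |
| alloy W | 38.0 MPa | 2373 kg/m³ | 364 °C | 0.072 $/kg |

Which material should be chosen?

Screen on constraints: max service T ≥ 343 °C; cost ≤ 1.5 $/kg. Survivors: alloy F, alloy W.
Computing M directly (units already consistent):
  alloy W: M = 2.60×10⁻³
  alloy F: M = 2.08×10⁻³
The maximum is for alloy W.

alloy W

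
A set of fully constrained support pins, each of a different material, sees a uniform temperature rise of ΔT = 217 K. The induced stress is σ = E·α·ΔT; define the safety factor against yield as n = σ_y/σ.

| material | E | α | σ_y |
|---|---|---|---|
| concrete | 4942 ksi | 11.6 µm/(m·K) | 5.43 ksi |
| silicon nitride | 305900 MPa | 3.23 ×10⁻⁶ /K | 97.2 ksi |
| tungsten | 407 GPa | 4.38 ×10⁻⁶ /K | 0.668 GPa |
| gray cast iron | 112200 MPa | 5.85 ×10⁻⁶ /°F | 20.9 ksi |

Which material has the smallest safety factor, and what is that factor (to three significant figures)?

Per material, after unit conversion:
  concrete: E = 34.07, α = 11.6, σ_y = 37.44 → σ = 85.8 MPa, n = 0.436
  silicon nitride: E = 305.9, α = 3.23, σ_y = 670.2 → σ = 214 MPa, n = 3.13
  tungsten: E = 407.0, α = 4.38, σ_y = 668.0 → σ = 387 MPa, n = 1.73
  gray cast iron: E = 112.2, α = 10.5, σ_y = 144.1 → σ = 256 MPa, n = 0.562
The minimum is concrete at n = 0.436.

concrete, n = 0.436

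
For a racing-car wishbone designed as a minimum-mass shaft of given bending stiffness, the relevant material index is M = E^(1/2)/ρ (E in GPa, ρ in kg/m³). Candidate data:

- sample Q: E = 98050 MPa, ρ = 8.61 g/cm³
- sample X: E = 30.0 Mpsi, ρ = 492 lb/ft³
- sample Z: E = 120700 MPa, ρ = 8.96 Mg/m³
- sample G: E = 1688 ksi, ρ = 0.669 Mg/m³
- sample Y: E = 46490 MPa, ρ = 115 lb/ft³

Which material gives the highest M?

sample G

Convert each candidate to consistent units, then evaluate M:
  sample Q: E = 98.05 GPa, ρ = 8610 kg/m³
  sample X: E = 206.8 GPa, ρ = 7881 kg/m³
  sample Z: E = 120.7 GPa, ρ = 8960 kg/m³
  sample G: E = 11.64 GPa, ρ = 669.0 kg/m³
  sample Y: E = 46.49 GPa, ρ = 1842 kg/m³
  sample G: M = 5.10×10⁻³
  sample Y: M = 3.70×10⁻³
  sample X: M = 1.82×10⁻³
  sample Z: M = 1.23×10⁻³
  sample Q: M = 1.15×10⁻³
Sample G ranks first.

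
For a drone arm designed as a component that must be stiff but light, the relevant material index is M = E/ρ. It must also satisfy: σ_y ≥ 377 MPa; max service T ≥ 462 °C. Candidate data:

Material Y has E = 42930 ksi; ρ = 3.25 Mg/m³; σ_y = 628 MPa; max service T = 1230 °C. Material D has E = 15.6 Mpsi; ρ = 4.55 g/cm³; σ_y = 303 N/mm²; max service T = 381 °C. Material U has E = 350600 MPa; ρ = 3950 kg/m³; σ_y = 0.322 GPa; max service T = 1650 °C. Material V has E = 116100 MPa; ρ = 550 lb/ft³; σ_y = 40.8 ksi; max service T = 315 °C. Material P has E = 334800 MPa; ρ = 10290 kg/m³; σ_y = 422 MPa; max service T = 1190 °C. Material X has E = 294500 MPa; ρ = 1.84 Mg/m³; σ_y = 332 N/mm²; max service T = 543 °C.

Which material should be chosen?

Screen on constraints: σ_y ≥ 377 MPa; max service T ≥ 462 °C. Survivors: material Y, material P.
Normalizing units and computing the index:
  material Y: E = 296.0 GPa, ρ = 3250 kg/m³
  material P: E = 334.8 GPa, ρ = 10290 kg/m³
  material Y: M = 91.1 MN·m/kg
  material P: M = 32.5 MN·m/kg
Highest index: material Y.

material Y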